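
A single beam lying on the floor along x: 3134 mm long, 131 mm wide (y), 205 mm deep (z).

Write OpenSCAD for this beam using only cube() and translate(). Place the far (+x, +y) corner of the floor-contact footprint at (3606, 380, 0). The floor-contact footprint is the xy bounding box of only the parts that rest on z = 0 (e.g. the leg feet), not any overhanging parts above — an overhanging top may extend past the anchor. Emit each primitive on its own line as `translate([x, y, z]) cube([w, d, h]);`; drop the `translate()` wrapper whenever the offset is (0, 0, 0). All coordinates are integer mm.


translate([472, 249, 0]) cube([3134, 131, 205]);


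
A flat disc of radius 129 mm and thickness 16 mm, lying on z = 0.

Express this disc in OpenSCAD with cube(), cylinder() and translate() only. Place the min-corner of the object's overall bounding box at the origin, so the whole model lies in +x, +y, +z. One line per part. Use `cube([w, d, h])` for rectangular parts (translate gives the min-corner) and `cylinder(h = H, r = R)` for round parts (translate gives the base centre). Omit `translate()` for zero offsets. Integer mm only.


translate([129, 129, 0]) cylinder(h = 16, r = 129);


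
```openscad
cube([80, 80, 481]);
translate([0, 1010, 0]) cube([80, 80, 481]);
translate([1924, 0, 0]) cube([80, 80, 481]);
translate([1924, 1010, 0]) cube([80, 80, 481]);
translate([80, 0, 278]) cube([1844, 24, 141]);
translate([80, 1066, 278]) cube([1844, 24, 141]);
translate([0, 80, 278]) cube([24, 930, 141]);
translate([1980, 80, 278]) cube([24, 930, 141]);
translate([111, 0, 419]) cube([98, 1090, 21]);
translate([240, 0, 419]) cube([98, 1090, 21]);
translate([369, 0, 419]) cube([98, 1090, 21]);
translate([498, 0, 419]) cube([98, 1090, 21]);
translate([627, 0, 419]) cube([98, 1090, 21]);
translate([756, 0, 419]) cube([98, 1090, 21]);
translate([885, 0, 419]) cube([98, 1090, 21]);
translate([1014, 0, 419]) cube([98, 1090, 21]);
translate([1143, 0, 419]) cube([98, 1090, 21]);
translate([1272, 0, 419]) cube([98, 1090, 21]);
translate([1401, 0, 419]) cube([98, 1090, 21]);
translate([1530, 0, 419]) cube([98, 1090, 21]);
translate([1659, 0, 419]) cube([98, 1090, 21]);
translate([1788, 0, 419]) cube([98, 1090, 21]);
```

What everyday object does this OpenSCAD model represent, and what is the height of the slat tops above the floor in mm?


A bed frame. The slat-top height is 440 mm.

Four posts, four rails, and a row of slats — a bed frame. Slats sit on the rails at z = 278 + 141 = 419; with slat thickness 21, the top is 440 mm.


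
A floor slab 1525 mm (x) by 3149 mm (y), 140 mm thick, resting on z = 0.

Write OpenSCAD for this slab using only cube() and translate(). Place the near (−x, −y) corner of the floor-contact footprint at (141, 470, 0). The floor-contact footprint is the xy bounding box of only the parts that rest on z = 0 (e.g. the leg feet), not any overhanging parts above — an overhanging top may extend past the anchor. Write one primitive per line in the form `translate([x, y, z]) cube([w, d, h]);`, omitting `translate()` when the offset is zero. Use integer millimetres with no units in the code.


translate([141, 470, 0]) cube([1525, 3149, 140]);


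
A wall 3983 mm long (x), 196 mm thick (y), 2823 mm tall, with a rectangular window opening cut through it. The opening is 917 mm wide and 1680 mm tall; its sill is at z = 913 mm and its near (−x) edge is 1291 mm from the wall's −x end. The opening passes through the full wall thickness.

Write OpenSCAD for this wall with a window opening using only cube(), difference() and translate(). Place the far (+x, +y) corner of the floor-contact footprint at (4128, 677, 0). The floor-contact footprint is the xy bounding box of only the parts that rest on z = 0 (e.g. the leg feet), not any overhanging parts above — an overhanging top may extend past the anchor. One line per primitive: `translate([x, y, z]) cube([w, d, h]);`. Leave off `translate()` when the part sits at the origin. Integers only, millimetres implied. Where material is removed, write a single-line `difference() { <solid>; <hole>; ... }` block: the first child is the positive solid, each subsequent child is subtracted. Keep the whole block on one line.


difference() { translate([145, 481, 0]) cube([3983, 196, 2823]); translate([1436, 481, 913]) cube([917, 196, 1680]); }


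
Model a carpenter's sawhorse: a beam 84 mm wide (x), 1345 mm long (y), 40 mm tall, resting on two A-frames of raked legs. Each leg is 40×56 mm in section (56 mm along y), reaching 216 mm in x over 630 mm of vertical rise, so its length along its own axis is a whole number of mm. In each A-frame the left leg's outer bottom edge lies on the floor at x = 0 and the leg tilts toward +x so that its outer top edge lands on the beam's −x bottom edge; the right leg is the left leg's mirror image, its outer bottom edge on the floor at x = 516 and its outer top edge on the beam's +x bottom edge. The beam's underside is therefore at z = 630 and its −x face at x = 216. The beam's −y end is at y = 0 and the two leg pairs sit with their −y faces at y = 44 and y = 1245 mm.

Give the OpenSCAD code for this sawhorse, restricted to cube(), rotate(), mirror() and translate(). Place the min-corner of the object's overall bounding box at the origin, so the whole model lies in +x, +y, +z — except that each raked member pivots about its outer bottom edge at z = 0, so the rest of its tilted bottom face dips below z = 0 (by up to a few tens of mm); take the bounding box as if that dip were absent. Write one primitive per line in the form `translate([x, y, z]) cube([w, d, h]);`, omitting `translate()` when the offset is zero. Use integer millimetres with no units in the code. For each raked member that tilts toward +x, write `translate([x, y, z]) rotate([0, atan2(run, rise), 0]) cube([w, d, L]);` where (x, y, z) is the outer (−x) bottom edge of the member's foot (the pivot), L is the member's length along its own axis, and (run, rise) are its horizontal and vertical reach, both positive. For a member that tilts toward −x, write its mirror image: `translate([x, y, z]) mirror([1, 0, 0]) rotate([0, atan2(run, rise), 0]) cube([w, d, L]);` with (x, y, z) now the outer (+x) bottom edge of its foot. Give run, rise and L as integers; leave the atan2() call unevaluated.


translate([216, 0, 630]) cube([84, 1345, 40]);
translate([0, 44, 0]) rotate([0, atan2(216, 630), 0]) cube([40, 56, 666]);
translate([516, 44, 0]) mirror([1, 0, 0]) rotate([0, atan2(216, 630), 0]) cube([40, 56, 666]);
translate([0, 1245, 0]) rotate([0, atan2(216, 630), 0]) cube([40, 56, 666]);
translate([516, 1245, 0]) mirror([1, 0, 0]) rotate([0, atan2(216, 630), 0]) cube([40, 56, 666]);


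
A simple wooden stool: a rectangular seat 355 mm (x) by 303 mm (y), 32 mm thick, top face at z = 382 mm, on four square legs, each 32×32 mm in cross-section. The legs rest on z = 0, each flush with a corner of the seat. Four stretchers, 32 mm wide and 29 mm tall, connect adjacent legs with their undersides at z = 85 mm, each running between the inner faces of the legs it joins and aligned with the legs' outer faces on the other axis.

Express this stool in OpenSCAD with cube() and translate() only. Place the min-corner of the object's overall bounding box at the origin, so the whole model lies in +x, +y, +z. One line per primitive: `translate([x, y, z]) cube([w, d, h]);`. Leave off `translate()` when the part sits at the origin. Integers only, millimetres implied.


translate([0, 0, 350]) cube([355, 303, 32]);
cube([32, 32, 350]);
translate([323, 0, 0]) cube([32, 32, 350]);
translate([0, 271, 0]) cube([32, 32, 350]);
translate([323, 271, 0]) cube([32, 32, 350]);
translate([32, 0, 85]) cube([291, 32, 29]);
translate([32, 271, 85]) cube([291, 32, 29]);
translate([0, 32, 85]) cube([32, 239, 29]);
translate([323, 32, 85]) cube([32, 239, 29]);


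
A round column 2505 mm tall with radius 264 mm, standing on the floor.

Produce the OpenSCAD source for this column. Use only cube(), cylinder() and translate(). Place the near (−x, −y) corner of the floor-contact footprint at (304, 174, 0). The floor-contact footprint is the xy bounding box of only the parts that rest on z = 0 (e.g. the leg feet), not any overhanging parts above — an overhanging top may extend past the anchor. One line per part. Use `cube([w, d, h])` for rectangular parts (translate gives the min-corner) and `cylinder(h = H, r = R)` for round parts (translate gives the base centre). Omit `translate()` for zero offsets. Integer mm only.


translate([568, 438, 0]) cylinder(h = 2505, r = 264);


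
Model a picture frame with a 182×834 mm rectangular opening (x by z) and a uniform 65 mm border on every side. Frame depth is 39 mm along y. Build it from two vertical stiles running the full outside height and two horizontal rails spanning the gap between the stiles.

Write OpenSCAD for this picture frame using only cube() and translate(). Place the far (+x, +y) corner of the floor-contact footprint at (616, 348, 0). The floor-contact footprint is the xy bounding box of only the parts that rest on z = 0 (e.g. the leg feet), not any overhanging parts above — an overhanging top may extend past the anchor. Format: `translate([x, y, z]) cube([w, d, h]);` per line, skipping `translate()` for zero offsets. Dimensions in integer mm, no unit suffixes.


translate([304, 309, 0]) cube([65, 39, 964]);
translate([551, 309, 0]) cube([65, 39, 964]);
translate([369, 309, 0]) cube([182, 39, 65]);
translate([369, 309, 899]) cube([182, 39, 65]);


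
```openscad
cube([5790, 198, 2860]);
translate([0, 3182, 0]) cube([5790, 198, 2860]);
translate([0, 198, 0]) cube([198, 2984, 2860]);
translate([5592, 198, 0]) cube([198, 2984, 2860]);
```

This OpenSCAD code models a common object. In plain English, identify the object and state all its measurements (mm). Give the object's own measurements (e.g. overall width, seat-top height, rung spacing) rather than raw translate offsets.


The wall frame of a small rectangular building: four walls, each 2860 mm tall and 198 mm thick, enclosing a footprint 5790 mm (x) by 3380 mm (y) outside-to-outside, with no floor or roof. The front and back walls (the −y and +y sides) span the full width; the two side walls fit between them.


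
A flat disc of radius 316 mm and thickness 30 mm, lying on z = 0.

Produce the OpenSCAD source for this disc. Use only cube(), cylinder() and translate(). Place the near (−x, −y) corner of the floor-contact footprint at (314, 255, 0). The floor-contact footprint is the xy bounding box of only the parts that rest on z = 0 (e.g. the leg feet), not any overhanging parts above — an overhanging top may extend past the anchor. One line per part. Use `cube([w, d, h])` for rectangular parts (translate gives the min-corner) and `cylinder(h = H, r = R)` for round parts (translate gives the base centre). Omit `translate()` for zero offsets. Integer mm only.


translate([630, 571, 0]) cylinder(h = 30, r = 316);


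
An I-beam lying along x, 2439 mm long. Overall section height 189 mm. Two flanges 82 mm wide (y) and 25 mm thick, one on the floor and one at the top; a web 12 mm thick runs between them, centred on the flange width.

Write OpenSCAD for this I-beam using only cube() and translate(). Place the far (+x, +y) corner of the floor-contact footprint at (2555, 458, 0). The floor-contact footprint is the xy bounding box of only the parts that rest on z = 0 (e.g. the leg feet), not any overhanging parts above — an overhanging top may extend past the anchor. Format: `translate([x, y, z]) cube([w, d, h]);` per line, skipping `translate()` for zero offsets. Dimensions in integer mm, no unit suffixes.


translate([116, 376, 0]) cube([2439, 82, 25]);
translate([116, 411, 25]) cube([2439, 12, 139]);
translate([116, 376, 164]) cube([2439, 82, 25]);


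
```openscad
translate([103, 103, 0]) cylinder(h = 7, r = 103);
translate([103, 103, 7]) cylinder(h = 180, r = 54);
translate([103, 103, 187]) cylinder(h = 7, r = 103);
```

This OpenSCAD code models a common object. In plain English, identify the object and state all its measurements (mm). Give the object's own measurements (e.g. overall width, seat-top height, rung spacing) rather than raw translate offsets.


A spool: two coaxial disc flanges of radius 103 mm and thickness 7 mm, joined by a core cylinder of radius 54 mm and height 180 mm. The lower flange rests on z = 0 and the three cylinders share a vertical axis.


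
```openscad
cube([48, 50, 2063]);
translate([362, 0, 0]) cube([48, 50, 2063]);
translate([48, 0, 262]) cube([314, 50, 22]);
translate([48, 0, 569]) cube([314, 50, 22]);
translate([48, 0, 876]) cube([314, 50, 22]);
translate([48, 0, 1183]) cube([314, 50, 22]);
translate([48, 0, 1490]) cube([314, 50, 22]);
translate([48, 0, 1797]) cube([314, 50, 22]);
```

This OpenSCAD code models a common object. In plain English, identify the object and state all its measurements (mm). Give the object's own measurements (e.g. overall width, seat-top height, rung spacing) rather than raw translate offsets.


A straight ladder. Two 48×50 mm vertical rails, 2063 mm tall, stand 410 mm apart (outside-to-outside) with their front faces coplanar on the −y side. 6 rungs, each 50 mm deep and 22 mm tall, span between the inner faces of the rails, front faces flush with the rails. The lowest rung's underside is at z = 262 mm and rungs are spaced 307 mm apart (underside to underside).


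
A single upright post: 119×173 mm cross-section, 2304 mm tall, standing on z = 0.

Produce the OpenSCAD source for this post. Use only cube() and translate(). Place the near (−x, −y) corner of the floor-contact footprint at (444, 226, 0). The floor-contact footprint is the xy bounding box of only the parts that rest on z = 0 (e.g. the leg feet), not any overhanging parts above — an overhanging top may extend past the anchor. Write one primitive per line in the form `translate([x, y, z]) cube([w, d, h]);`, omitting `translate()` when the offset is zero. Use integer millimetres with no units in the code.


translate([444, 226, 0]) cube([119, 173, 2304]);


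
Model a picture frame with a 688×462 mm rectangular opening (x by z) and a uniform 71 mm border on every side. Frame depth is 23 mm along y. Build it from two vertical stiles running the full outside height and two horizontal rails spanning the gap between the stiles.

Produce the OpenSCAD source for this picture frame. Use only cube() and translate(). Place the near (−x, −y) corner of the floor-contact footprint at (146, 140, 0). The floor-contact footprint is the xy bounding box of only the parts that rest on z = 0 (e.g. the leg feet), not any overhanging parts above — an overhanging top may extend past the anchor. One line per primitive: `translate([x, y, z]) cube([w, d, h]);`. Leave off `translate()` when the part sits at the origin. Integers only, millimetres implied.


translate([146, 140, 0]) cube([71, 23, 604]);
translate([905, 140, 0]) cube([71, 23, 604]);
translate([217, 140, 0]) cube([688, 23, 71]);
translate([217, 140, 533]) cube([688, 23, 71]);


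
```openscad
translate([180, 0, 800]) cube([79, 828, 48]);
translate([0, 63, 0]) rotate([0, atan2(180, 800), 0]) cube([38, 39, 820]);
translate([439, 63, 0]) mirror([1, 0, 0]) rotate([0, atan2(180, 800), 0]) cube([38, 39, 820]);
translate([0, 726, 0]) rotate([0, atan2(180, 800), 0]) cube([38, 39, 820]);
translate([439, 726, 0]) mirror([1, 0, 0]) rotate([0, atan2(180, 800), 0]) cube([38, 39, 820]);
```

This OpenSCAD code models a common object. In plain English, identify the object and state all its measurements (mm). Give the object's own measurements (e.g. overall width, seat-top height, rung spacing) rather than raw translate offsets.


A sawhorse. A 79×828×48 mm beam (x, y, z) sits on two A-frame leg pairs. Each pair is two raked legs of 38×39 mm section (39 mm along y) splaying symmetrically in x. Each leg rises 800 mm vertically over 180 mm of horizontal reach and is 820 mm long along its own axis. Every leg's outer bottom edge rests on the floor and its outer top edge meets a bottom edge of the beam — the left legs (tilting toward +x) meet the beam's −x bottom edge, the right legs (their mirror images, tilting toward −x) meet its +x bottom edge — so the leg tops tuck under the beam, the beam's underside is 800 mm above the floor, and the feet are 439 mm apart outside-to-outside with the beam centred between them. The two leg pairs are set in 63 mm from either end of the beam.


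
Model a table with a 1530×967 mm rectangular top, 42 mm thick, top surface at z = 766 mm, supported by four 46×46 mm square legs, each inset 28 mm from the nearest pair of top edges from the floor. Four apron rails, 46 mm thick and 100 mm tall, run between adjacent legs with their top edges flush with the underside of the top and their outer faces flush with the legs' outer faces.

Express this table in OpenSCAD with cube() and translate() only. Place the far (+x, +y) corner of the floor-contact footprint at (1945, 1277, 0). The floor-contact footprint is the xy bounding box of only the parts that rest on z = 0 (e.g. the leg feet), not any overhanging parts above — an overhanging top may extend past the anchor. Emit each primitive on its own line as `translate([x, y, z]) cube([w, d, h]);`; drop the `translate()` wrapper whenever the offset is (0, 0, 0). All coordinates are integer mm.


translate([443, 338, 724]) cube([1530, 967, 42]);
translate([471, 366, 0]) cube([46, 46, 724]);
translate([1899, 366, 0]) cube([46, 46, 724]);
translate([471, 1231, 0]) cube([46, 46, 724]);
translate([1899, 1231, 0]) cube([46, 46, 724]);
translate([517, 366, 624]) cube([1382, 46, 100]);
translate([517, 1231, 624]) cube([1382, 46, 100]);
translate([471, 412, 624]) cube([46, 819, 100]);
translate([1899, 412, 624]) cube([46, 819, 100]);


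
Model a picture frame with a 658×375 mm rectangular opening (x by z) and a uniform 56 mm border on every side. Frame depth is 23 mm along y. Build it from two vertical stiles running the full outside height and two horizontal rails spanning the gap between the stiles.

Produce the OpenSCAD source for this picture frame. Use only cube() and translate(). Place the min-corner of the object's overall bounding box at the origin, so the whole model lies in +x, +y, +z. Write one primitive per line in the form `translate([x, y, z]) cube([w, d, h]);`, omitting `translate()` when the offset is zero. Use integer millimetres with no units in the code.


cube([56, 23, 487]);
translate([714, 0, 0]) cube([56, 23, 487]);
translate([56, 0, 0]) cube([658, 23, 56]);
translate([56, 0, 431]) cube([658, 23, 56]);


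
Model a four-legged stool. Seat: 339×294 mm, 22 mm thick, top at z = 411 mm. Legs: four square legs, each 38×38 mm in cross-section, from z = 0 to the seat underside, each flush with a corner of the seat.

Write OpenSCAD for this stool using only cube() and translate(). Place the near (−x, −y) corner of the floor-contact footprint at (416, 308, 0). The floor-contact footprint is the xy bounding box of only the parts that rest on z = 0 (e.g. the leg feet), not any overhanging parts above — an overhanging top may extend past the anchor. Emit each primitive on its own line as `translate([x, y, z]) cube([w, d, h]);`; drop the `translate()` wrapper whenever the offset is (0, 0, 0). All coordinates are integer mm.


translate([416, 308, 389]) cube([339, 294, 22]);
translate([416, 308, 0]) cube([38, 38, 389]);
translate([717, 308, 0]) cube([38, 38, 389]);
translate([416, 564, 0]) cube([38, 38, 389]);
translate([717, 564, 0]) cube([38, 38, 389]);


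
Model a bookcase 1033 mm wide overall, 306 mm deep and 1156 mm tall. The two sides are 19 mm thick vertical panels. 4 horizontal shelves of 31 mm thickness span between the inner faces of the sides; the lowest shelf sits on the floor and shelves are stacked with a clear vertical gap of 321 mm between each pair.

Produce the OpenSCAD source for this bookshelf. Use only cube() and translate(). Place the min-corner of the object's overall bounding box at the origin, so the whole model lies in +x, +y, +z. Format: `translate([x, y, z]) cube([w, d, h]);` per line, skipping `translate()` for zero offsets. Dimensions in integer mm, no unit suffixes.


cube([19, 306, 1156]);
translate([1014, 0, 0]) cube([19, 306, 1156]);
translate([19, 0, 0]) cube([995, 306, 31]);
translate([19, 0, 352]) cube([995, 306, 31]);
translate([19, 0, 704]) cube([995, 306, 31]);
translate([19, 0, 1056]) cube([995, 306, 31]);


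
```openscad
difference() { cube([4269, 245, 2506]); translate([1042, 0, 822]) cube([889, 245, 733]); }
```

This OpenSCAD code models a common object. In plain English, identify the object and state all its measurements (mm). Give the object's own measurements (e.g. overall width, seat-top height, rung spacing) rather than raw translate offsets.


A wall 4269 mm long (x), 245 mm thick (y), 2506 mm tall, with a rectangular window opening cut through it. The opening is 889 mm wide and 733 mm tall; its sill is at z = 822 mm and its near (−x) edge is 1042 mm from the wall's −x end. The opening passes through the full wall thickness.


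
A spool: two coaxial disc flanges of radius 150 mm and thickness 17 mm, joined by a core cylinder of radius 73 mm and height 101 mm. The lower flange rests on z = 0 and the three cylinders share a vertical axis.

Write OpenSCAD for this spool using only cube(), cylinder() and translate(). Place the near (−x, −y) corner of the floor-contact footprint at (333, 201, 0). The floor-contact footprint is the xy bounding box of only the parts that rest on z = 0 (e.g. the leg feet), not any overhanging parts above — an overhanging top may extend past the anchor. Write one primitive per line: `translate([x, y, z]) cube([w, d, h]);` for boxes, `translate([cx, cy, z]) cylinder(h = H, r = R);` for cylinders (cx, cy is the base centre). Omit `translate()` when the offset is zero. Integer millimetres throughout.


translate([483, 351, 0]) cylinder(h = 17, r = 150);
translate([483, 351, 17]) cylinder(h = 101, r = 73);
translate([483, 351, 118]) cylinder(h = 17, r = 150);


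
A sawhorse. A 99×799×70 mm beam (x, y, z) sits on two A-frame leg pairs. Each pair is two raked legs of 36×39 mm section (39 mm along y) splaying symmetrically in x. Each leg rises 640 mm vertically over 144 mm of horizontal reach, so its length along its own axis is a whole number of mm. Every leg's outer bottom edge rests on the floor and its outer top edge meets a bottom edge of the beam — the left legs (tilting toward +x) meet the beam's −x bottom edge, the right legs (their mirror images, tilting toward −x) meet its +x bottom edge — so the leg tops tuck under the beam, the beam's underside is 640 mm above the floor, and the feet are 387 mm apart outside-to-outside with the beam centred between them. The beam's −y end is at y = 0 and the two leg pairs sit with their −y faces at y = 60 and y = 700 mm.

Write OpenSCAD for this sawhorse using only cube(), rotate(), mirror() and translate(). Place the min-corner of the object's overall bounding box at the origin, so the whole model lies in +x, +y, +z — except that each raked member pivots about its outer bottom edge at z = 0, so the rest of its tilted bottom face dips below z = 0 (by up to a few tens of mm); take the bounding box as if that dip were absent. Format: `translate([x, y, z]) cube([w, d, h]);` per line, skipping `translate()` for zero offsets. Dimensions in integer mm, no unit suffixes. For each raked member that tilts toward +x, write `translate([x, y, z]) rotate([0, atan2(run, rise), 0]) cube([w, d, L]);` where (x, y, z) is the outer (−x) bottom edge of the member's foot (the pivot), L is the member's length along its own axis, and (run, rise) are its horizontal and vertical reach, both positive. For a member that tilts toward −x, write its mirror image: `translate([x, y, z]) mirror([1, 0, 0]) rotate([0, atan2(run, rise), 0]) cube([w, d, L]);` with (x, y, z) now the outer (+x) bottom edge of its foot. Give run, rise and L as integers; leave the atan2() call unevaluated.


translate([144, 0, 640]) cube([99, 799, 70]);
translate([0, 60, 0]) rotate([0, atan2(144, 640), 0]) cube([36, 39, 656]);
translate([387, 60, 0]) mirror([1, 0, 0]) rotate([0, atan2(144, 640), 0]) cube([36, 39, 656]);
translate([0, 700, 0]) rotate([0, atan2(144, 640), 0]) cube([36, 39, 656]);
translate([387, 700, 0]) mirror([1, 0, 0]) rotate([0, atan2(144, 640), 0]) cube([36, 39, 656]);


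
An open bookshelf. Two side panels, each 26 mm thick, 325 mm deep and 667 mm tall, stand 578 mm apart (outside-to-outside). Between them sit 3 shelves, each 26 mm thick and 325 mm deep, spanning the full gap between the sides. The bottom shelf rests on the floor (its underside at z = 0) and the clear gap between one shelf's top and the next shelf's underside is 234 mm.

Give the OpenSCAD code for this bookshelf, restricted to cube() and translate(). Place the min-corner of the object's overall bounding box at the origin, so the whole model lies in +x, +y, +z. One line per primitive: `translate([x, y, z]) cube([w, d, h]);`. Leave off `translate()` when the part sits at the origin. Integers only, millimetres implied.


cube([26, 325, 667]);
translate([552, 0, 0]) cube([26, 325, 667]);
translate([26, 0, 0]) cube([526, 325, 26]);
translate([26, 0, 260]) cube([526, 325, 26]);
translate([26, 0, 520]) cube([526, 325, 26]);


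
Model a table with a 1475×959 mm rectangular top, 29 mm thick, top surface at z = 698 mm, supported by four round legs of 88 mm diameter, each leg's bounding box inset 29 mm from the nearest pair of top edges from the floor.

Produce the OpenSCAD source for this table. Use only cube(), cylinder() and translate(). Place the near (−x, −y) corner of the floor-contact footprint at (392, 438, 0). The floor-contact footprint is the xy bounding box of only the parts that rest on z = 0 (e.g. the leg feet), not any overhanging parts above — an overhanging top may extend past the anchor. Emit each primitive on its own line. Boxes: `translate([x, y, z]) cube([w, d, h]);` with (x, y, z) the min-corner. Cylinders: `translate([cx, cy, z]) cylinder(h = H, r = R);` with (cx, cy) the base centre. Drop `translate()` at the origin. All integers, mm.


// leg_h = 698 - 29 = 669
translate([363, 409, 669]) cube([1475, 959, 29]);
translate([436, 482, 0]) cylinder(h = 669, r = 44);
translate([1765, 482, 0]) cylinder(h = 669, r = 44);
translate([436, 1295, 0]) cylinder(h = 669, r = 44);
translate([1765, 1295, 0]) cylinder(h = 669, r = 44);


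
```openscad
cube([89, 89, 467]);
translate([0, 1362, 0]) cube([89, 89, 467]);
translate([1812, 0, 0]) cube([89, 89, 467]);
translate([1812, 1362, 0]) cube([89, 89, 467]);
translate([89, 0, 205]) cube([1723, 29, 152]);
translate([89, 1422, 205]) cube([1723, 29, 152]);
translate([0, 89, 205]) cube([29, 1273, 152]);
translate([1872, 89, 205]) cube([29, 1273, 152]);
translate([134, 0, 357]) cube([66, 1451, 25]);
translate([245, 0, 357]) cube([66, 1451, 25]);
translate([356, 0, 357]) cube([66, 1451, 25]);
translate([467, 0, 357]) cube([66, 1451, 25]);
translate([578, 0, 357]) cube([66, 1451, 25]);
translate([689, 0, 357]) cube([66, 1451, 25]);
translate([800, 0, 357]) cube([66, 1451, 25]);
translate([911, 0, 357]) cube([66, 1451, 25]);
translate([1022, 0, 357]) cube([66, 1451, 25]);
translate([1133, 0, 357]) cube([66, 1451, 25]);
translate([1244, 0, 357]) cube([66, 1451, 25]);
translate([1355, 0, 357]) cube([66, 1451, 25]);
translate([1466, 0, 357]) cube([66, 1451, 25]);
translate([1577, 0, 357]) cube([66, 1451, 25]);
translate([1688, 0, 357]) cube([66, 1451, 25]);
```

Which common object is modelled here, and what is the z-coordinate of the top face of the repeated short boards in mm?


A bed frame. The slat-top height is 382 mm.

Four posts, four rails, and a row of slats — a bed frame. Slats sit on the rails at z = 205 + 152 = 357; with slat thickness 25, the top is 382 mm.


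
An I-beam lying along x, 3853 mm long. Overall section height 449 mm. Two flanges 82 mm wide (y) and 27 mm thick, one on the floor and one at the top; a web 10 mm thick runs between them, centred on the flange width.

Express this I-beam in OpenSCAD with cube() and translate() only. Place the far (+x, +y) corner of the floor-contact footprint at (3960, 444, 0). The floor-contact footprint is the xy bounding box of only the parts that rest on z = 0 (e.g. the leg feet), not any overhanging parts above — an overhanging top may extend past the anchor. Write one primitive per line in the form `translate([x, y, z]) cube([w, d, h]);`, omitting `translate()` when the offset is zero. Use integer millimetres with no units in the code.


translate([107, 362, 0]) cube([3853, 82, 27]);
translate([107, 398, 27]) cube([3853, 10, 395]);
translate([107, 362, 422]) cube([3853, 82, 27]);


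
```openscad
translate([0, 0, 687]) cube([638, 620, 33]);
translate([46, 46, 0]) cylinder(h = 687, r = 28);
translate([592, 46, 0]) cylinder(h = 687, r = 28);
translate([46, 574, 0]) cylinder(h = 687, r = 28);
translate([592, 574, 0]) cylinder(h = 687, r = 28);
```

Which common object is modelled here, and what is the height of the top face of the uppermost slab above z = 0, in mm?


A table. The table height is 720 mm.

A 638×620×33 slab sits at z = 687 on four Ø56 mm round legs — a table. The top surface is at 687 + 33 = 720 mm.


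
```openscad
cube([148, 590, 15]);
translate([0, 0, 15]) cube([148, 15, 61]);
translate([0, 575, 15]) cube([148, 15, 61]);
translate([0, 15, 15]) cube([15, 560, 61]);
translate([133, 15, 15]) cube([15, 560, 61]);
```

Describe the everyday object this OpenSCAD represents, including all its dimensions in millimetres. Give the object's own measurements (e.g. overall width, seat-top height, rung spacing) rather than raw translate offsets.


An open-topped rectangular box: outside dimensions 148×590×76 mm, with a uniform wall and base thickness of 15 mm. The base is a full 148×590 slab on the floor; four walls sit on top of the base. The front and back walls (the −y and +y sides) span the full width; the two side walls fit between them.


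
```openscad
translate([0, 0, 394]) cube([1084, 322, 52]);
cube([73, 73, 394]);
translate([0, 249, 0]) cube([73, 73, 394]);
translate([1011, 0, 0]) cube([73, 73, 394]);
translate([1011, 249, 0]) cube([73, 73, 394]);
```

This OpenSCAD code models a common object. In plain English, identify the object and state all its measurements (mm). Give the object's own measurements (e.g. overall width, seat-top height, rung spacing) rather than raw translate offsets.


A bench: a 1084×322 mm seat slab, 52 mm thick, top at z = 446 mm, on four 73×73 mm square legs flush with the seat corners and standing on z = 0.


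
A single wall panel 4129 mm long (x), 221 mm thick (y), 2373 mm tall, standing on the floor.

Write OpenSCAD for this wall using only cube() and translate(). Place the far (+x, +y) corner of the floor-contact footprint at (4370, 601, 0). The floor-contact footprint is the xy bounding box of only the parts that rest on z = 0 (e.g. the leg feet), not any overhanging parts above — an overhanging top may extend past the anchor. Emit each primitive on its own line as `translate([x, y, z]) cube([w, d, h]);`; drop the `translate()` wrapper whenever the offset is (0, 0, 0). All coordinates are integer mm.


translate([241, 380, 0]) cube([4129, 221, 2373]);


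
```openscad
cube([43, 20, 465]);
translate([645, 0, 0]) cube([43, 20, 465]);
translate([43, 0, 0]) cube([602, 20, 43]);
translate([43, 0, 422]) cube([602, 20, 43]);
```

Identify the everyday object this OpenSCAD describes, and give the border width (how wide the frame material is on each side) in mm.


A picture frame. The border width is 43 mm.

Four thin pieces enclosing a rectangular opening — a picture frame. The two full-height stiles are 465 mm tall; the top rail sits at z = 422 and is 43 mm tall, so the border above the opening is 465 − 422 = 43 mm, matching the stile x-width.


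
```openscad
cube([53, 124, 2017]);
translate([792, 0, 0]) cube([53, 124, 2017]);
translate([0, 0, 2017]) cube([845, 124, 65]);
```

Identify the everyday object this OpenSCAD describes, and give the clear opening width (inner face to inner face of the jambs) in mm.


A door frame. The clear opening width is 739 mm.

Two 2017 mm tall posts with a header on top — a door frame. The left jamb is 53 mm wide at x = 0; the right jamb starts at x = 792. The clear opening is 792 − 53 = 739 mm.


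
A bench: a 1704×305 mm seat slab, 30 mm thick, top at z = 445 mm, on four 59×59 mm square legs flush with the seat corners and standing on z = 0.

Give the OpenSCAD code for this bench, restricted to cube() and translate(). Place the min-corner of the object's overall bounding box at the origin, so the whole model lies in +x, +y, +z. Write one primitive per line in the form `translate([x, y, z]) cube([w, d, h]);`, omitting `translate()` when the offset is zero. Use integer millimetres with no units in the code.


translate([0, 0, 415]) cube([1704, 305, 30]);
cube([59, 59, 415]);
translate([0, 246, 0]) cube([59, 59, 415]);
translate([1645, 0, 0]) cube([59, 59, 415]);
translate([1645, 246, 0]) cube([59, 59, 415]);


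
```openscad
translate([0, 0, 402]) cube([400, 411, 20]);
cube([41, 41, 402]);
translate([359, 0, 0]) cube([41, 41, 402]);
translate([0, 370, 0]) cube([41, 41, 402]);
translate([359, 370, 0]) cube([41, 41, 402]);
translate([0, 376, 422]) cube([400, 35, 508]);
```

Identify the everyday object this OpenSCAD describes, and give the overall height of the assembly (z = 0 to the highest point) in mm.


A chair. The overall height is 930 mm.

A slab on four corner posts with a tall panel at the back — a chair. The seat slab sits at z = 402 with thickness 20, and the 508 mm backrest starts at the seat top, so the overall height is 402 + 20 + 508 = 930 mm.


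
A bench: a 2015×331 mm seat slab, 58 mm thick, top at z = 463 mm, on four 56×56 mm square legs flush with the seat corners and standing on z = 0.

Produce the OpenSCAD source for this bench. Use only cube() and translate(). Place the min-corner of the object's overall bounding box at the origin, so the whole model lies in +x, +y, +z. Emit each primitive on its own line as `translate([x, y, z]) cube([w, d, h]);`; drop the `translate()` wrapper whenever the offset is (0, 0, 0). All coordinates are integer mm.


translate([0, 0, 405]) cube([2015, 331, 58]);
cube([56, 56, 405]);
translate([0, 275, 0]) cube([56, 56, 405]);
translate([1959, 0, 0]) cube([56, 56, 405]);
translate([1959, 275, 0]) cube([56, 56, 405]);


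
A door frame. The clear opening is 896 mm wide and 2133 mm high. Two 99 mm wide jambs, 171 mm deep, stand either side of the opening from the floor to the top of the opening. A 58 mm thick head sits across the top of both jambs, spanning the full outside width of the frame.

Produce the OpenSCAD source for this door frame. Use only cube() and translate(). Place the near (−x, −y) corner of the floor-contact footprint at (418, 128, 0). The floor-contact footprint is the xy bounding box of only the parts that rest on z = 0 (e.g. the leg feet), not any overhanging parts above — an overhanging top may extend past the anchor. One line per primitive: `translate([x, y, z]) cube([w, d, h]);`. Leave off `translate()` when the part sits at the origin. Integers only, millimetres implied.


translate([418, 128, 0]) cube([99, 171, 2133]);
translate([1413, 128, 0]) cube([99, 171, 2133]);
translate([418, 128, 2133]) cube([1094, 171, 58]);


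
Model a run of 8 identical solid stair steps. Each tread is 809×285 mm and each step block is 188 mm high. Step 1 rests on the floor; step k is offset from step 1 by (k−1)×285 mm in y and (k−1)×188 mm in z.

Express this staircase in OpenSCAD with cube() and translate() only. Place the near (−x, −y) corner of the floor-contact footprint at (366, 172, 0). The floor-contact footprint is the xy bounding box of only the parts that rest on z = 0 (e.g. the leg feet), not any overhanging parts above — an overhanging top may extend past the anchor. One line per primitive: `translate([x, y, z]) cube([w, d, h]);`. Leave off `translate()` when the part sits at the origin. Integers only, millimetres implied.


translate([366, 172, 0]) cube([809, 285, 188]);
translate([366, 457, 188]) cube([809, 285, 188]);
translate([366, 742, 376]) cube([809, 285, 188]);
translate([366, 1027, 564]) cube([809, 285, 188]);
translate([366, 1312, 752]) cube([809, 285, 188]);
translate([366, 1597, 940]) cube([809, 285, 188]);
translate([366, 1882, 1128]) cube([809, 285, 188]);
translate([366, 2167, 1316]) cube([809, 285, 188]);


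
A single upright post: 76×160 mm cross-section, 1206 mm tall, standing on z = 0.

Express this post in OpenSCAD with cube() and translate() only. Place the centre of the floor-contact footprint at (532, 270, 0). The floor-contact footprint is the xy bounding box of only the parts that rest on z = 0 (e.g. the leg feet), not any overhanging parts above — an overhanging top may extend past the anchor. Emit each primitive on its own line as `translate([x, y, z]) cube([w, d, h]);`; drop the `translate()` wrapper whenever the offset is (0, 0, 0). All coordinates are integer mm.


translate([494, 190, 0]) cube([76, 160, 1206]);


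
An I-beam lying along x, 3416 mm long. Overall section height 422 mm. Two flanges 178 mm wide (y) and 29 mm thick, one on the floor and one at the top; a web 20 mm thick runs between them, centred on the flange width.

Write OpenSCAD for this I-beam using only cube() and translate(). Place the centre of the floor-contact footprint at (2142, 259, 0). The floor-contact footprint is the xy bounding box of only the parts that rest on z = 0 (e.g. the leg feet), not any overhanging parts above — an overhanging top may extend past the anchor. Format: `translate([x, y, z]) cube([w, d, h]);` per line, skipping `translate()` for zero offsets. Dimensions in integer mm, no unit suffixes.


translate([434, 170, 0]) cube([3416, 178, 29]);
translate([434, 249, 29]) cube([3416, 20, 364]);
translate([434, 170, 393]) cube([3416, 178, 29]);


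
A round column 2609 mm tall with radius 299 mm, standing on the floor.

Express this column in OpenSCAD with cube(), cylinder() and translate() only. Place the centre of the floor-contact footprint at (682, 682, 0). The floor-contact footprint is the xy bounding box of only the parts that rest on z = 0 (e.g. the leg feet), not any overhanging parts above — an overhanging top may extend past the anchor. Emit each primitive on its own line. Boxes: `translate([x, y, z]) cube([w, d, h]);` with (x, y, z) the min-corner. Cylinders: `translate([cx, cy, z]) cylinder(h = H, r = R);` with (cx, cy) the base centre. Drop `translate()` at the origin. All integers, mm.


translate([682, 682, 0]) cylinder(h = 2609, r = 299);


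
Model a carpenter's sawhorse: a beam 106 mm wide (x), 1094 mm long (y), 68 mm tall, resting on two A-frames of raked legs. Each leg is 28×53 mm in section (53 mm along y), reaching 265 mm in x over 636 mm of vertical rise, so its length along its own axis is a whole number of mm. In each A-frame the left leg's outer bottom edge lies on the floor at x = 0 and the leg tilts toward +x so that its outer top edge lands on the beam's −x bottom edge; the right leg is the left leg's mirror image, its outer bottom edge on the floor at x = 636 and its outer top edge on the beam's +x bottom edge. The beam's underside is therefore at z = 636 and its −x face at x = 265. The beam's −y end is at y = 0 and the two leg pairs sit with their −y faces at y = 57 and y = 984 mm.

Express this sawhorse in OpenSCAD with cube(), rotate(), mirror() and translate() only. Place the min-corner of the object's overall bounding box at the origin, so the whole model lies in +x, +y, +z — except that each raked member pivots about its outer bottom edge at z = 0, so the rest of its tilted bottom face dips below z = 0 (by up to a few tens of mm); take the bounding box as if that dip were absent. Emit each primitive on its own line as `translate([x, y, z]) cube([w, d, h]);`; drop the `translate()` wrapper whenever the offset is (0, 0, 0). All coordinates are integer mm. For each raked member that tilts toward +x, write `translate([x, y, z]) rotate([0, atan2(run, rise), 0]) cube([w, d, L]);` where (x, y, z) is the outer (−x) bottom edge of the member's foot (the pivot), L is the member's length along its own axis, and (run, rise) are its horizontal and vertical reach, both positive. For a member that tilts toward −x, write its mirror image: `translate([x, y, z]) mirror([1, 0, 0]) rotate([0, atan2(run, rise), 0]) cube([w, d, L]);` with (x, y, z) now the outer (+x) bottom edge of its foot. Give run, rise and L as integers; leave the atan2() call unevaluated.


translate([265, 0, 636]) cube([106, 1094, 68]);
translate([0, 57, 0]) rotate([0, atan2(265, 636), 0]) cube([28, 53, 689]);
translate([636, 57, 0]) mirror([1, 0, 0]) rotate([0, atan2(265, 636), 0]) cube([28, 53, 689]);
translate([0, 984, 0]) rotate([0, atan2(265, 636), 0]) cube([28, 53, 689]);
translate([636, 984, 0]) mirror([1, 0, 0]) rotate([0, atan2(265, 636), 0]) cube([28, 53, 689]);
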